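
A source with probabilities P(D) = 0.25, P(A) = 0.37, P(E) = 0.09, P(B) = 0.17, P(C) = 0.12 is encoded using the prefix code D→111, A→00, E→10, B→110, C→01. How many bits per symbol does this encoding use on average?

L̄ = Σ pᵢ·ℓᵢ = 0.25·3 + 0.37·2 + 0.09·2 + 0.17·3 + 0.12·2 = 2.42 bits/symbol.

2.42 bits/symbol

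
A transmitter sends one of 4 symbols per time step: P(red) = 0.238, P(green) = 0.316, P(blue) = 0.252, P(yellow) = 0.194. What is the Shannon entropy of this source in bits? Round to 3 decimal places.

H = −Σ pᵢ log₂ pᵢ.
−0.238·log₂(0.238) = 0.4929
−0.316·log₂(0.316) = 0.5252
−0.252·log₂(0.252) = 0.5011
−0.194·log₂(0.194) = 0.4590
Sum ≈ 1.9782 → 1.978 bits.

1.978 bits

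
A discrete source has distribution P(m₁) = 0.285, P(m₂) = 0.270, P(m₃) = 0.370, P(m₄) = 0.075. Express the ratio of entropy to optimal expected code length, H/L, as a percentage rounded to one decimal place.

Entropy H = −Σ p log₂ p ≈ 1.8371 bits.
Huffman merges: 3/40+27/100→69/200; 57/200+69/200→63/100; 37/100+63/100→1. L = 79/40 ≈ 1.9750.
Efficiency = H/L = 1.8371/1.9750 = 93.0%.

93.0%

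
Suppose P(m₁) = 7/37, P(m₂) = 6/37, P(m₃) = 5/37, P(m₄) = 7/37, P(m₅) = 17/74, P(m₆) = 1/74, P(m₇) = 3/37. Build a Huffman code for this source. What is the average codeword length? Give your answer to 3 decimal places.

Repeatedly combine the two least-probable nodes; the expected code length is the sum of the merged weights.
merge 1/74 + 3/37 → 7/74
merge 7/74 + 5/37 → 17/74
merge 6/37 + 7/37 → 13/37
merge 7/37 + 17/74 → 31/74
merge 17/74 + 13/37 → 43/74
merge 31/74 + 43/74 → 1
L = 7/74 + 17/74 + 13/37 + 31/74 + 43/74 + 1 = 99/37 ≈ 2.676 bits/symbol.

2.676 bits/symbol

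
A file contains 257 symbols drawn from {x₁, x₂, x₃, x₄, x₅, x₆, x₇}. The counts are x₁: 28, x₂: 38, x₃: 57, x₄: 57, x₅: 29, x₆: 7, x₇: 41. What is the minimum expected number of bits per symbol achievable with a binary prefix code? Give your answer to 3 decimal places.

2.693 bits/symbol

Probabilities are the counts divided by 257.
Repeatedly combine the two least-probable nodes; the expected code length is the sum of the merged weights.
merge 7/257 + 28/257 → 35/257
merge 29/257 + 35/257 → 64/257
merge 38/257 + 41/257 → 79/257
merge 57/257 + 57/257 → 114/257
merge 64/257 + 79/257 → 143/257
merge 114/257 + 143/257 → 1
L = 35/257 + 64/257 + 79/257 + 114/257 + 143/257 + 1 = 692/257 ≈ 2.693 bits/symbol.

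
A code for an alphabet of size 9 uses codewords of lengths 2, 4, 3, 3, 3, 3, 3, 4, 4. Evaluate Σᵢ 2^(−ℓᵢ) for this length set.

1.0625

With common denominator 2^4 = 16: Σ 2^(−ℓᵢ) = 4/16 + 1/16 + 2/16 + 2/16 + 2/16 + 2/16 + 2/16 + 1/16 + 1/16 = 17/16 = 1.0625.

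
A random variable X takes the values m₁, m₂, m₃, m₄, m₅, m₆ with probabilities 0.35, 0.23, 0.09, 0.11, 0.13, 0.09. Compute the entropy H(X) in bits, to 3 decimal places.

H = −Σ pᵢ log₂ pᵢ.
−0.35·log₂(0.35) = 0.5301
−0.23·log₂(0.23) = 0.4877
−0.09·log₂(0.09) = 0.3127
−0.11·log₂(0.11) = 0.3503
−0.13·log₂(0.13) = 0.3826
−0.09·log₂(0.09) = 0.3127
Sum ≈ 2.3760 → 2.376 bits.

2.376 bits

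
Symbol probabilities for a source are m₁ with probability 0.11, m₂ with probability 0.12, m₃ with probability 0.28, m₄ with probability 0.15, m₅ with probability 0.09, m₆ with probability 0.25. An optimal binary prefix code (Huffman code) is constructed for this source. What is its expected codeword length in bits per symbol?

2.47 bits/symbol

Repeatedly combine the two least-probable nodes; the expected code length is the sum of the merged weights.
merge 9/100 + 11/100 → 1/5
merge 3/25 + 3/20 → 27/100
merge 1/5 + 1/4 → 9/20
merge 27/100 + 7/25 → 11/20
merge 9/20 + 11/20 → 1
L = 1/5 + 27/100 + 9/20 + 11/20 + 1 = 247/100 = 2.47 bits/symbol.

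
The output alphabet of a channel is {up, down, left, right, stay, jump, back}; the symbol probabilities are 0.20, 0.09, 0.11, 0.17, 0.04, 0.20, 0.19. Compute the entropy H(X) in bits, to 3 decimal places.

H = −Σ pᵢ log₂ pᵢ.
−0.20·log₂(0.20) = 0.4644
−0.09·log₂(0.09) = 0.3127
−0.11·log₂(0.11) = 0.3503
−0.17·log₂(0.17) = 0.4346
−0.04·log₂(0.04) = 0.1858
−0.20·log₂(0.20) = 0.4644
−0.19·log₂(0.19) = 0.4552
Sum ≈ 2.6673 → 2.667 bits.

2.667 bits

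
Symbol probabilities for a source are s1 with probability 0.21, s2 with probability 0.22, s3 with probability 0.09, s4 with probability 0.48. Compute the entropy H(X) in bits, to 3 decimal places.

1.774 bits

H = −Σ pᵢ log₂ pᵢ.
−0.21·log₂(0.21) = 0.4728
−0.22·log₂(0.22) = 0.4806
−0.09·log₂(0.09) = 0.3127
−0.48·log₂(0.48) = 0.5083
Sum ≈ 1.7743 → 1.774 bits.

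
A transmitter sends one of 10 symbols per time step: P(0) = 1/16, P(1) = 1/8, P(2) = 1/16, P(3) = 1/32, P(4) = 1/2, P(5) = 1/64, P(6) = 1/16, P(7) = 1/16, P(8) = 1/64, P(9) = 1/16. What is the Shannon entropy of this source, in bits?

2.46875 bits

Each probability is a power of 1/2, so log₂(1/p) is an integer.
H = Σ p·log₂(1/p) = 1/16·4 + 1/8·3 + 1/16·4 + 1/32·5 + 1/2·1 + 1/64·6 + 1/16·4 + 1/16·4 + 1/64·6 + 1/16·4 = 2.46875 bits.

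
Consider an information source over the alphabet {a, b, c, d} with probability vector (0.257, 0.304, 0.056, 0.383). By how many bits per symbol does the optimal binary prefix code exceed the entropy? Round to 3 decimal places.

0.141 bits

Entropy H = −Σ p log₂ p ≈ 1.7892 bits.
Huffman merges: 7/125+257/1000→313/1000; 38/125+313/1000→617/1000; 383/1000+617/1000→1. L = 193/100 ≈ 1.9300.
L − H = 1.9300 − 1.7892 = 0.141 bits.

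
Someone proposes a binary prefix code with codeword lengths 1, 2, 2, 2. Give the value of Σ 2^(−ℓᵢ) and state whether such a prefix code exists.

With common denominator 2^2 = 4: Σ 2^(−ℓᵢ) = 2/4 + 1/4 + 1/4 + 1/4 = 5/4 = 1.25.
Kraft's inequality requires Σ ≤ 1; here Σ = 1.25 > 1, so no such prefix code exists.

1.25; no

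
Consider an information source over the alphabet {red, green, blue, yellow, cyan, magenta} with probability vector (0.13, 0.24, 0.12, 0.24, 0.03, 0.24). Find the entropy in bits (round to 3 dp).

H = −Σ pᵢ log₂ pᵢ.
−0.13·log₂(0.13) = 0.3826
−0.24·log₂(0.24) = 0.4941
−0.12·log₂(0.12) = 0.3671
−0.24·log₂(0.24) = 0.4941
−0.03·log₂(0.03) = 0.1518
−0.24·log₂(0.24) = 0.4941
Sum ≈ 2.3839 → 2.384 bits.

2.384 bits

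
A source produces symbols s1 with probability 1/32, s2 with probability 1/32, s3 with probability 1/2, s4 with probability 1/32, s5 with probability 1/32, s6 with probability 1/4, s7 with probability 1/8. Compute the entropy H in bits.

2 bits

Each probability is a power of 1/2, so log₂(1/p) is an integer.
H = Σ p·log₂(1/p) = 1/32·5 + 1/32·5 + 1/2·1 + 1/32·5 + 1/32·5 + 1/4·2 + 1/8·3 = 2 bits.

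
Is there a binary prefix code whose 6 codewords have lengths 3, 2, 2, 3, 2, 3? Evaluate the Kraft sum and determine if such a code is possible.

1.125; no

With common denominator 2^3 = 8: Σ 2^(−ℓᵢ) = 1/8 + 2/8 + 2/8 + 1/8 + 2/8 + 1/8 = 9/8 = 1.125.
Kraft's inequality requires Σ ≤ 1; here Σ = 1.125 > 1, so no such prefix code exists.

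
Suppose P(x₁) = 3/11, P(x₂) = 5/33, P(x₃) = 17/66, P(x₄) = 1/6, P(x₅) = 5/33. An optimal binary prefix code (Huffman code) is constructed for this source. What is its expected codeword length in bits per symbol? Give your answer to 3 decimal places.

2.303 bits/symbol

Repeatedly combine the two least-probable nodes; the expected code length is the sum of the merged weights.
merge 5/33 + 5/33 → 10/33
merge 1/6 + 17/66 → 14/33
merge 3/11 + 10/33 → 19/33
merge 14/33 + 19/33 → 1
L = 10/33 + 14/33 + 19/33 + 1 = 76/33 ≈ 2.303 bits/symbol.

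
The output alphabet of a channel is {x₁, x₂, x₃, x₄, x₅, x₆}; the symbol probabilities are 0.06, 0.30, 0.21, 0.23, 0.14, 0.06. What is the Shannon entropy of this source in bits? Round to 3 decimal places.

H = −Σ pᵢ log₂ pᵢ.
−0.06·log₂(0.06) = 0.2435
−0.30·log₂(0.30) = 0.5211
−0.21·log₂(0.21) = 0.4728
−0.23·log₂(0.23) = 0.4877
−0.14·log₂(0.14) = 0.3971
−0.06·log₂(0.06) = 0.2435
Sum ≈ 2.3658 → 2.366 bits.

2.366 bits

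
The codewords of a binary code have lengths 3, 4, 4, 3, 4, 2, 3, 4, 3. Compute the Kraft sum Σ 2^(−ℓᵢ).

1

With common denominator 2^4 = 16: Σ 2^(−ℓᵢ) = 2/16 + 1/16 + 1/16 + 2/16 + 1/16 + 4/16 + 2/16 + 1/16 + 2/16 = 16/16 = 1.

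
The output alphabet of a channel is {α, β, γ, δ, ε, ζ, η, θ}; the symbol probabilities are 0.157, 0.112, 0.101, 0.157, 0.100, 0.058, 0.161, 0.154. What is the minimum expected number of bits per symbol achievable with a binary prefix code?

2.997 bits/symbol

Repeatedly combine the two least-probable nodes; the expected code length is the sum of the merged weights.
merge 29/500 + 1/10 → 79/500
merge 101/1000 + 14/125 → 213/1000
merge 77/500 + 157/1000 → 311/1000
merge 157/1000 + 79/500 → 63/200
merge 161/1000 + 213/1000 → 187/500
merge 311/1000 + 63/200 → 313/500
merge 187/500 + 313/500 → 1
L = 79/500 + 213/1000 + 311/1000 + 63/200 + 187/500 + 313/500 + 1 = 2997/1000 = 2.997 bits/symbol.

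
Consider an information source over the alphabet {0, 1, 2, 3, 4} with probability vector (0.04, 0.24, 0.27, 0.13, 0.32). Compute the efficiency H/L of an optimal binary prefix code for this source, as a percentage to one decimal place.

96.7%

Entropy H = −Σ p log₂ p ≈ 2.0986 bits.
Huffman merges: 1/25+13/100→17/100; 17/100+6/25→41/100; 27/100+8/25→59/100; 41/100+59/100→1. L = 217/100 ≈ 2.1700.
Efficiency = H/L = 2.0986/2.1700 = 96.7%.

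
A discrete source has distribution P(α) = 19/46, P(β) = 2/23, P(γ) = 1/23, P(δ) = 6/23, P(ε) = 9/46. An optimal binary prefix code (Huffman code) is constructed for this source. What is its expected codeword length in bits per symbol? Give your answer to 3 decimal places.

Repeatedly combine the two least-probable nodes; the expected code length is the sum of the merged weights.
merge 1/23 + 2/23 → 3/23
merge 3/23 + 9/46 → 15/46
merge 6/23 + 15/46 → 27/46
merge 19/46 + 27/46 → 1
L = 3/23 + 15/46 + 27/46 + 1 = 47/23 ≈ 2.043 bits/symbol.

2.043 bits/symbol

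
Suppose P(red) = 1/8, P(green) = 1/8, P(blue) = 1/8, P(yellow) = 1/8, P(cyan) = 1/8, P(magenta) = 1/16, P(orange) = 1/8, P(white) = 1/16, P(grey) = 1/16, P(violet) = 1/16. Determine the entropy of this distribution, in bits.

3.25 bits

Each probability is a power of 1/2, so log₂(1/p) is an integer.
H = Σ p·log₂(1/p) = 1/8·3 + 1/8·3 + 1/8·3 + 1/8·3 + 1/8·3 + 1/16·4 + 1/8·3 + 1/16·4 + 1/16·4 + 1/16·4 = 3.25 bits.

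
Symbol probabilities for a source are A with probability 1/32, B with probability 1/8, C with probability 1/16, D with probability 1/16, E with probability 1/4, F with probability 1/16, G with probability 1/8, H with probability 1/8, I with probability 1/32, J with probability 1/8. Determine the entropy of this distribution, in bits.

Each probability is a power of 1/2, so log₂(1/p) is an integer.
H = Σ p·log₂(1/p) = 1/32·5 + 1/8·3 + 1/16·4 + 1/16·4 + 1/4·2 + 1/16·4 + 1/8·3 + 1/8·3 + 1/32·5 + 1/8·3 = 3.0625 bits.

3.0625 bits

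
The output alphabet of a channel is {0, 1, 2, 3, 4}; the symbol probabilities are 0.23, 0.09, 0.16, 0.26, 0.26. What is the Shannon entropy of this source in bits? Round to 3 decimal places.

2.234 bits

H = −Σ pᵢ log₂ pᵢ.
−0.23·log₂(0.23) = 0.4877
−0.09·log₂(0.09) = 0.3127
−0.16·log₂(0.16) = 0.4230
−0.26·log₂(0.26) = 0.5053
−0.26·log₂(0.26) = 0.5053
Sum ≈ 2.2339 → 2.234 bits.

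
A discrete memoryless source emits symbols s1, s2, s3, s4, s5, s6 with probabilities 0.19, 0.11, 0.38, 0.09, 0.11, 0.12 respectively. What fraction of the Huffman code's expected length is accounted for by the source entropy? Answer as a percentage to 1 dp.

97.4%

Entropy H = −Σ p log₂ p ≈ 2.3660 bits.
Huffman merges: 9/100+11/100→1/5; 11/100+3/25→23/100; 19/100+1/5→39/100; 23/100+19/50→61/100; 39/100+61/100→1. L = 243/100 ≈ 2.4300.
Efficiency = H/L = 2.3660/2.4300 = 97.4%.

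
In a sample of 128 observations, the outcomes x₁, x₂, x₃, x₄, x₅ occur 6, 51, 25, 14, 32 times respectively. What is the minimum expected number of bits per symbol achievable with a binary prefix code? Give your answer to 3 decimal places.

Probabilities are the counts divided by 128.
Repeatedly combine the two least-probable nodes; the expected code length is the sum of the merged weights.
merge 3/64 + 7/64 → 5/32
merge 5/32 + 25/128 → 45/128
merge 1/4 + 45/128 → 77/128
merge 51/128 + 77/128 → 1
L = 5/32 + 45/128 + 77/128 + 1 = 135/64 ≈ 2.109 bits/symbol.

2.109 bits/symbol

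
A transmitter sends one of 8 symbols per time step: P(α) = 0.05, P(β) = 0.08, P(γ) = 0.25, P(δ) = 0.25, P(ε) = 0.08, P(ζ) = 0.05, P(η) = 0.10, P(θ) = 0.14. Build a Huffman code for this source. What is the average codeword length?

2.76 bits/symbol

Repeatedly combine the two least-probable nodes; the expected code length is the sum of the merged weights.
merge 1/20 + 1/20 → 1/10
merge 2/25 + 2/25 → 4/25
merge 1/10 + 1/10 → 1/5
merge 7/50 + 4/25 → 3/10
merge 1/5 + 1/4 → 9/20
merge 1/4 + 3/10 → 11/20
merge 9/20 + 11/20 → 1
L = 1/10 + 4/25 + 1/5 + 3/10 + 9/20 + 11/20 + 1 = 69/25 = 2.76 bits/symbol.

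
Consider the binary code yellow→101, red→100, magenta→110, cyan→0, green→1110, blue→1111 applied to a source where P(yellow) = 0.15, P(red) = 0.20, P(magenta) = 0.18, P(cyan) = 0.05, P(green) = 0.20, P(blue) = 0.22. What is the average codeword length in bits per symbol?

3.32 bits/symbol

L̄ = Σ pᵢ·ℓᵢ = 0.15·3 + 0.20·3 + 0.18·3 + 0.05·1 + 0.20·4 + 0.22·4 = 3.32 bits/symbol.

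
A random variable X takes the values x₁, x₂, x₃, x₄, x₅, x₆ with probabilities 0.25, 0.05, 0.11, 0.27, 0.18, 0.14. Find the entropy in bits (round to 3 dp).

H = −Σ pᵢ log₂ pᵢ.
−0.25·log₂(0.25) = 0.5000
−0.05·log₂(0.05) = 0.2161
−0.11·log₂(0.11) = 0.3503
−0.27·log₂(0.27) = 0.5100
−0.18·log₂(0.18) = 0.4453
−0.14·log₂(0.14) = 0.3971
Sum ≈ 2.4188 → 2.419 bits.

2.419 bits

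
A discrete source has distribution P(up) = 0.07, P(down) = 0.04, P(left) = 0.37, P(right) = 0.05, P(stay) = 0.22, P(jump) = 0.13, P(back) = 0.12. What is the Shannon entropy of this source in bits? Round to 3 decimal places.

2.431 bits

H = −Σ pᵢ log₂ pᵢ.
−0.07·log₂(0.07) = 0.2686
−0.04·log₂(0.04) = 0.1858
−0.37·log₂(0.37) = 0.5307
−0.05·log₂(0.05) = 0.2161
−0.22·log₂(0.22) = 0.4806
−0.13·log₂(0.13) = 0.3826
−0.12·log₂(0.12) = 0.3671
Sum ≈ 2.4314 → 2.431 bits.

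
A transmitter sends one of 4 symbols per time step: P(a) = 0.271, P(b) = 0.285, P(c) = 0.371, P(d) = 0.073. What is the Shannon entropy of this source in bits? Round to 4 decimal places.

1.8330 bits

H = −Σ pᵢ log₂ pᵢ.
−0.271·log₂(0.271) = 0.5105
−0.285·log₂(0.285) = 0.5161
−0.371·log₂(0.371) = 0.5307
−0.073·log₂(0.073) = 0.2756
Sum ≈ 1.8330 → 1.8330 bits.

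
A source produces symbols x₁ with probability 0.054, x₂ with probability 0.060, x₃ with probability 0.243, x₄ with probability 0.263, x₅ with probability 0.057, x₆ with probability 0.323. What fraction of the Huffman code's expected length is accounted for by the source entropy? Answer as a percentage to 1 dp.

Entropy H = −Σ p log₂ p ≈ 2.2358 bits.
Huffman merges: 27/500+57/1000→111/1000; 3/50+111/1000→171/1000; 171/1000+243/1000→207/500; 263/1000+323/1000→293/500; 207/500+293/500→1. L = 1141/500 ≈ 2.2820.
Efficiency = H/L = 2.2358/2.2820 = 98.0%.

98.0%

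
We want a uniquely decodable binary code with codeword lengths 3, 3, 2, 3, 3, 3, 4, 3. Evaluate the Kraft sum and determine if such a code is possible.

1.0625; no

With common denominator 2^4 = 16: Σ 2^(−ℓᵢ) = 2/16 + 2/16 + 4/16 + 2/16 + 2/16 + 2/16 + 1/16 + 2/16 = 17/16 = 1.0625.
Kraft's inequality requires Σ ≤ 1; here Σ = 1.0625 > 1, so no such prefix code exists.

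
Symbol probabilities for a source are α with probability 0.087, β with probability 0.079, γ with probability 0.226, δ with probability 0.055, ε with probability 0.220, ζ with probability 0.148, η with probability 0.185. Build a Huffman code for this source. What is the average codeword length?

2.688 bits/symbol

Repeatedly combine the two least-probable nodes; the expected code length is the sum of the merged weights.
merge 11/200 + 79/1000 → 67/500
merge 87/1000 + 67/500 → 221/1000
merge 37/250 + 37/200 → 333/1000
merge 11/50 + 221/1000 → 441/1000
merge 113/500 + 333/1000 → 559/1000
merge 441/1000 + 559/1000 → 1
L = 67/500 + 221/1000 + 333/1000 + 441/1000 + 559/1000 + 1 = 336/125 = 2.688 bits/symbol.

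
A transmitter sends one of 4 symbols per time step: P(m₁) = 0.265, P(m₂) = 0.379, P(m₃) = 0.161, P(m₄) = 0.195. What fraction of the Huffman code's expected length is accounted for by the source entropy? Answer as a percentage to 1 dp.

97.2%

Entropy H = −Σ p log₂ p ≈ 1.9223 bits.
Huffman merges: 161/1000+39/200→89/250; 53/200+89/250→621/1000; 379/1000+621/1000→1. L = 1977/1000 ≈ 1.9770.
Efficiency = H/L = 1.9223/1.9770 = 97.2%.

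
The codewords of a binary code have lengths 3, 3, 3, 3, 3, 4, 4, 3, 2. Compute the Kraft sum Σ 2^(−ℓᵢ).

With common denominator 2^4 = 16: Σ 2^(−ℓᵢ) = 2/16 + 2/16 + 2/16 + 2/16 + 2/16 + 1/16 + 1/16 + 2/16 + 4/16 = 18/16 = 1.125.

1.125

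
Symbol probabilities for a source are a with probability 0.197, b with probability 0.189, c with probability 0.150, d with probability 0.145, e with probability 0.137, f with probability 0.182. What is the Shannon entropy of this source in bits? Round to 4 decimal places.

H = −Σ pᵢ log₂ pᵢ.
−0.197·log₂(0.197) = 0.4617
−0.189·log₂(0.189) = 0.4543
−0.150·log₂(0.150) = 0.4105
−0.145·log₂(0.145) = 0.4040
−0.137·log₂(0.137) = 0.3929
−0.182·log₂(0.182) = 0.4474
Sum ≈ 2.5707 → 2.5707 bits.

2.5707 bits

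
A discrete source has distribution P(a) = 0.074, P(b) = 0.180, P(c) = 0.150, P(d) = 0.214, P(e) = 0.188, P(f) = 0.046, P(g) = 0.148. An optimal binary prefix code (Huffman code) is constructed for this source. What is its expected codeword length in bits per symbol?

Repeatedly combine the two least-probable nodes; the expected code length is the sum of the merged weights.
merge 23/500 + 37/500 → 3/25
merge 3/25 + 37/250 → 67/250
merge 3/20 + 9/50 → 33/100
merge 47/250 + 107/500 → 201/500
merge 67/250 + 33/100 → 299/500
merge 201/500 + 299/500 → 1
L = 3/25 + 67/250 + 33/100 + 201/500 + 299/500 + 1 = 1359/500 = 2.718 bits/symbol.

2.718 bits/symbol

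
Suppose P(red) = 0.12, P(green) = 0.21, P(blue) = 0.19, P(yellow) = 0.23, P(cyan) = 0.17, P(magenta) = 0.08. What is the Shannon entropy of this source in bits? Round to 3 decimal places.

2.509 bits

H = −Σ pᵢ log₂ pᵢ.
−0.12·log₂(0.12) = 0.3671
−0.21·log₂(0.21) = 0.4728
−0.19·log₂(0.19) = 0.4552
−0.23·log₂(0.23) = 0.4877
−0.17·log₂(0.17) = 0.4346
−0.08·log₂(0.08) = 0.2915
Sum ≈ 2.5089 → 2.509 bits.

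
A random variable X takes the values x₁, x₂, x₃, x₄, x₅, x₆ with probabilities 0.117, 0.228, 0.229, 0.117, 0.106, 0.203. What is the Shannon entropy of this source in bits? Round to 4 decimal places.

H = −Σ pᵢ log₂ pᵢ.
−0.117·log₂(0.117) = 0.3622
−0.228·log₂(0.228) = 0.4863
−0.229·log₂(0.229) = 0.4870
−0.117·log₂(0.117) = 0.3622
−0.106·log₂(0.106) = 0.3432
−0.203·log₂(0.203) = 0.4670
Sum ≈ 2.5078 → 2.5078 bits.

2.5078 bits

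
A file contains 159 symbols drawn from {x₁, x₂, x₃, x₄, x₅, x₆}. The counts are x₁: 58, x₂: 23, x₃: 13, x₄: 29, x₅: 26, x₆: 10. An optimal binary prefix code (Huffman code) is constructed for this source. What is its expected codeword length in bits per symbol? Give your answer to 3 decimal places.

Probabilities are the counts divided by 159.
Repeatedly combine the two least-probable nodes; the expected code length is the sum of the merged weights.
merge 10/159 + 13/159 → 23/159
merge 23/159 + 23/159 → 46/159
merge 26/159 + 29/159 → 55/159
merge 46/159 + 55/159 → 101/159
merge 58/159 + 101/159 → 1
L = 23/159 + 46/159 + 55/159 + 101/159 + 1 = 128/53 ≈ 2.415 bits/symbol.

2.415 bits/symbol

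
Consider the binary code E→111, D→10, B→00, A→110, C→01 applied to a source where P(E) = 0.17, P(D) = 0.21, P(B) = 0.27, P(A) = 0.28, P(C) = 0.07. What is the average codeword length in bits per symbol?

L̄ = Σ pᵢ·ℓᵢ = 0.17·3 + 0.21·2 + 0.27·2 + 0.28·3 + 0.07·2 = 2.45 bits/symbol.

2.45 bits/symbol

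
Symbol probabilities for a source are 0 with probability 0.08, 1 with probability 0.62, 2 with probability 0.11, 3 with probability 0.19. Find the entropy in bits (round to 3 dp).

1.525 bits

H = −Σ pᵢ log₂ pᵢ.
−0.08·log₂(0.08) = 0.2915
−0.62·log₂(0.62) = 0.4276
−0.11·log₂(0.11) = 0.3503
−0.19·log₂(0.19) = 0.4552
Sum ≈ 1.5246 → 1.525 bits.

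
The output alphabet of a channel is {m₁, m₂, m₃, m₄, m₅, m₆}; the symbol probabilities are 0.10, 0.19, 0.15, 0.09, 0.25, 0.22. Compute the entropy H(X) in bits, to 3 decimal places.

2.491 bits

H = −Σ pᵢ log₂ pᵢ.
−0.10·log₂(0.10) = 0.3322
−0.19·log₂(0.19) = 0.4552
−0.15·log₂(0.15) = 0.4105
−0.09·log₂(0.09) = 0.3127
−0.25·log₂(0.25) = 0.5000
−0.22·log₂(0.22) = 0.4806
Sum ≈ 2.4912 → 2.491 bits.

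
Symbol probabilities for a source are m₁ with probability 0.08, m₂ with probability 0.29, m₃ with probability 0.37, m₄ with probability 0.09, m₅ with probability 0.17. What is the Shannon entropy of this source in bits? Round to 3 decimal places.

H = −Σ pᵢ log₂ pᵢ.
−0.08·log₂(0.08) = 0.2915
−0.29·log₂(0.29) = 0.5179
−0.37·log₂(0.37) = 0.5307
−0.09·log₂(0.09) = 0.3127
−0.17·log₂(0.17) = 0.4346
Sum ≈ 2.0874 → 2.087 bits.

2.087 bits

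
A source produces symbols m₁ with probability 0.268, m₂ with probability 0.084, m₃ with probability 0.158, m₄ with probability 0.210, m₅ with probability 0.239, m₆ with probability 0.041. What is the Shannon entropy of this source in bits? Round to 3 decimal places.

H = −Σ pᵢ log₂ pᵢ.
−0.268·log₂(0.268) = 0.5091
−0.084·log₂(0.084) = 0.3002
−0.158·log₂(0.158) = 0.4206
−0.210·log₂(0.210) = 0.4728
−0.239·log₂(0.239) = 0.4935
−0.041·log₂(0.041) = 0.1889
Sum ≈ 2.3852 → 2.385 bits.

2.385 bits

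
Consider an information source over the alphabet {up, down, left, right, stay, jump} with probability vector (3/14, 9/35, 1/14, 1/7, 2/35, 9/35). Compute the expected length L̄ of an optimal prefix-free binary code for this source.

2.4 bits/symbol

Repeatedly combine the two least-probable nodes; the expected code length is the sum of the merged weights.
merge 2/35 + 1/14 → 9/70
merge 9/70 + 1/7 → 19/70
merge 3/14 + 9/35 → 33/70
merge 9/35 + 19/70 → 37/70
merge 33/70 + 37/70 → 1
L = 9/70 + 19/70 + 33/70 + 37/70 + 1 = 12/5 = 2.4 bits/symbol.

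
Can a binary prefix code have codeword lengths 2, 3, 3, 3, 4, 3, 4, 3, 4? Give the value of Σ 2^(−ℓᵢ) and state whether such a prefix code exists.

With common denominator 2^4 = 16: Σ 2^(−ℓᵢ) = 4/16 + 2/16 + 2/16 + 2/16 + 1/16 + 2/16 + 1/16 + 2/16 + 1/16 = 17/16 = 1.0625.
Kraft's inequality requires Σ ≤ 1; here Σ = 1.0625 > 1, so no such prefix code exists.

1.0625; no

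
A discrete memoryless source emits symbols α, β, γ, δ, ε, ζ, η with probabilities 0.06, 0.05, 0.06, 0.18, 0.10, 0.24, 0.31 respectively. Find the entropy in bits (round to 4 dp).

2.4986 bits

H = −Σ pᵢ log₂ pᵢ.
−0.06·log₂(0.06) = 0.2435
−0.05·log₂(0.05) = 0.2161
−0.06·log₂(0.06) = 0.2435
−0.18·log₂(0.18) = 0.4453
−0.10·log₂(0.10) = 0.3322
−0.24·log₂(0.24) = 0.4941
−0.31·log₂(0.31) = 0.5238
Sum ≈ 2.4986 → 2.4986 bits.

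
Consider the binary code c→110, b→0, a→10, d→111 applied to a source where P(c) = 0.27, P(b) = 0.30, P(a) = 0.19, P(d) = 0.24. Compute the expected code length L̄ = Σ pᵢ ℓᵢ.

L̄ = Σ pᵢ·ℓᵢ = 0.27·3 + 0.30·1 + 0.19·2 + 0.24·3 = 2.21 bits/symbol.

2.21 bits/symbol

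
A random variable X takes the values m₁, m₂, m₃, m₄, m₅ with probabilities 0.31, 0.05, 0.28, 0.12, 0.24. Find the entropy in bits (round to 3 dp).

2.115 bits

H = −Σ pᵢ log₂ pᵢ.
−0.31·log₂(0.31) = 0.5238
−0.05·log₂(0.05) = 0.2161
−0.28·log₂(0.28) = 0.5142
−0.12·log₂(0.12) = 0.3671
−0.24·log₂(0.24) = 0.4941
Sum ≈ 2.1153 → 2.115 bits.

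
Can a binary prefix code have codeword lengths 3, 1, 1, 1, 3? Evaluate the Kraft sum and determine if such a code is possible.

1.75; no

With common denominator 2^3 = 8: Σ 2^(−ℓᵢ) = 1/8 + 4/8 + 4/8 + 4/8 + 1/8 = 14/8 = 1.75.
Kraft's inequality requires Σ ≤ 1; here Σ = 1.75 > 1, so no such prefix code exists.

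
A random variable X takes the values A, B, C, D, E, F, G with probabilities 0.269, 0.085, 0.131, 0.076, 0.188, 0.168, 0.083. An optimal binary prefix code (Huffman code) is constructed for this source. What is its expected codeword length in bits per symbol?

2.702 bits/symbol

Repeatedly combine the two least-probable nodes; the expected code length is the sum of the merged weights.
merge 19/250 + 83/1000 → 159/1000
merge 17/200 + 131/1000 → 27/125
merge 159/1000 + 21/125 → 327/1000
merge 47/250 + 27/125 → 101/250
merge 269/1000 + 327/1000 → 149/250
merge 101/250 + 149/250 → 1
L = 159/1000 + 27/125 + 327/1000 + 101/250 + 149/250 + 1 = 1351/500 = 2.702 bits/symbol.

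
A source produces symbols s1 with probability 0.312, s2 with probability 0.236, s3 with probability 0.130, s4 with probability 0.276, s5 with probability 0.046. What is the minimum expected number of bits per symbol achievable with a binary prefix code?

2.176 bits/symbol

Repeatedly combine the two least-probable nodes; the expected code length is the sum of the merged weights.
merge 23/500 + 13/100 → 22/125
merge 22/125 + 59/250 → 103/250
merge 69/250 + 39/125 → 147/250
merge 103/250 + 147/250 → 1
L = 22/125 + 103/250 + 147/250 + 1 = 272/125 = 2.176 bits/symbol.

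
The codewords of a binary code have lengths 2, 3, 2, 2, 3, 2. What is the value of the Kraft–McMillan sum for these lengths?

1.25

With common denominator 2^3 = 8: Σ 2^(−ℓᵢ) = 2/8 + 1/8 + 2/8 + 2/8 + 1/8 + 2/8 = 10/8 = 1.25.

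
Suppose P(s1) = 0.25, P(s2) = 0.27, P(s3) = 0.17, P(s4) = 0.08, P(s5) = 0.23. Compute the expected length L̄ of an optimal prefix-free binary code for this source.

2.25 bits/symbol

Repeatedly combine the two least-probable nodes; the expected code length is the sum of the merged weights.
merge 2/25 + 17/100 → 1/4
merge 23/100 + 1/4 → 12/25
merge 1/4 + 27/100 → 13/25
merge 12/25 + 13/25 → 1
L = 1/4 + 12/25 + 13/25 + 1 = 9/4 = 2.25 bits/symbol.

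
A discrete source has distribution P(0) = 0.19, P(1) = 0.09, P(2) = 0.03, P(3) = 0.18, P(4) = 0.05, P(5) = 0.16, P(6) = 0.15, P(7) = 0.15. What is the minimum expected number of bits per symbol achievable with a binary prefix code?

2.88 bits/symbol

Repeatedly combine the two least-probable nodes; the expected code length is the sum of the merged weights.
merge 3/100 + 1/20 → 2/25
merge 2/25 + 9/100 → 17/100
merge 3/20 + 3/20 → 3/10
merge 4/25 + 17/100 → 33/100
merge 9/50 + 19/100 → 37/100
merge 3/10 + 33/100 → 63/100
merge 37/100 + 63/100 → 1
L = 2/25 + 17/100 + 3/10 + 33/100 + 37/100 + 63/100 + 1 = 72/25 = 2.88 bits/symbol.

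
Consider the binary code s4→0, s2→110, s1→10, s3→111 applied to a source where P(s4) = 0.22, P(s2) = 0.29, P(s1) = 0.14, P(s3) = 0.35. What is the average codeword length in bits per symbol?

2.42 bits/symbol

L̄ = Σ pᵢ·ℓᵢ = 0.22·1 + 0.29·3 + 0.14·2 + 0.35·3 = 2.42 bits/symbol.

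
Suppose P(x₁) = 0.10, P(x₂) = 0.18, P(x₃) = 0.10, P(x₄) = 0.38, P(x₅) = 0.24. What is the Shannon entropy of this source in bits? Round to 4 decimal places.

2.1343 bits

H = −Σ pᵢ log₂ pᵢ.
−0.10·log₂(0.10) = 0.3322
−0.18·log₂(0.18) = 0.4453
−0.10·log₂(0.10) = 0.3322
−0.38·log₂(0.38) = 0.5305
−0.24·log₂(0.24) = 0.4941
Sum ≈ 2.1343 → 2.1343 bits.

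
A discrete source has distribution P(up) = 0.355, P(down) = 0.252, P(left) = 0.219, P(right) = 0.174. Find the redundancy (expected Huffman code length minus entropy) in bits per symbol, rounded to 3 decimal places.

0.050 bits

Entropy H = −Σ p log₂ p ≈ 1.9503 bits.
Huffman merges: 87/500+219/1000→393/1000; 63/250+71/200→607/1000; 393/1000+607/1000→1. L = 2 ≈ 2.0000.
L − H = 2.0000 − 1.9503 = 0.050 bits.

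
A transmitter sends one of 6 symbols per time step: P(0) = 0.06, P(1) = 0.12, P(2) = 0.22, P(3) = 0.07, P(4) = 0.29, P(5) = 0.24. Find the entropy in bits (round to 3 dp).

2.372 bits

H = −Σ pᵢ log₂ pᵢ.
−0.06·log₂(0.06) = 0.2435
−0.12·log₂(0.12) = 0.3671
−0.22·log₂(0.22) = 0.4806
−0.07·log₂(0.07) = 0.2686
−0.29·log₂(0.29) = 0.5179
−0.24·log₂(0.24) = 0.4941
Sum ≈ 2.3718 → 2.372 bits.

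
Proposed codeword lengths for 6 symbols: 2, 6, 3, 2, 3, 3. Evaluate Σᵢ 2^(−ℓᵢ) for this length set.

With common denominator 2^6 = 64: Σ 2^(−ℓᵢ) = 16/64 + 1/64 + 8/64 + 16/64 + 8/64 + 8/64 = 57/64 = 0.890625.

0.890625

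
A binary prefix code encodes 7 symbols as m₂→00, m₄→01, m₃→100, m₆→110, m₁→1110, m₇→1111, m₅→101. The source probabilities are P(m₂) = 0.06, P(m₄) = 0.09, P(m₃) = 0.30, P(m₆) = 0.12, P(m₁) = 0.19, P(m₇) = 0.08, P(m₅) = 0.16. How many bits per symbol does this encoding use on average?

3.12 bits/symbol

L̄ = Σ pᵢ·ℓᵢ = 0.06·2 + 0.09·2 + 0.30·3 + 0.12·3 + 0.19·4 + 0.08·4 + 0.16·3 = 3.12 bits/symbol.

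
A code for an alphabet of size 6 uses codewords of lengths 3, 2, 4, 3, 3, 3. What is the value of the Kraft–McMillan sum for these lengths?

With common denominator 2^4 = 16: Σ 2^(−ℓᵢ) = 2/16 + 4/16 + 1/16 + 2/16 + 2/16 + 2/16 = 13/16 = 0.8125.

0.8125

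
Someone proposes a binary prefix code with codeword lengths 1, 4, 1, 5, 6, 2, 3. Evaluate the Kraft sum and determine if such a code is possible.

1.484375; no

With common denominator 2^6 = 64: Σ 2^(−ℓᵢ) = 32/64 + 4/64 + 32/64 + 2/64 + 1/64 + 16/64 + 8/64 = 95/64 = 1.484375.
Kraft's inequality requires Σ ≤ 1; here Σ = 1.484375 > 1, so no such prefix code exists.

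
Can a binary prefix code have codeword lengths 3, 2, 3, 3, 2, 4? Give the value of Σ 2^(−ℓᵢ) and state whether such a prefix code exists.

With common denominator 2^4 = 16: Σ 2^(−ℓᵢ) = 2/16 + 4/16 + 2/16 + 2/16 + 4/16 + 1/16 = 15/16 = 0.9375.
Kraft's inequality requires Σ ≤ 1; here Σ = 0.9375 ≤ 1, so such a prefix code exists.

0.9375; yes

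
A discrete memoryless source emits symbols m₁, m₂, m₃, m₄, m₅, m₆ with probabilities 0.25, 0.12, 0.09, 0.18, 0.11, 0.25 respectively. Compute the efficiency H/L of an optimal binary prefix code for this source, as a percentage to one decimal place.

99.0%

Entropy H = −Σ p log₂ p ≈ 2.4753 bits.
Huffman merges: 9/100+11/100→1/5; 3/25+9/50→3/10; 1/5+1/4→9/20; 1/4+3/10→11/20; 9/20+11/20→1. L = 5/2 ≈ 2.5000.
Efficiency = H/L = 2.4753/2.5000 = 99.0%.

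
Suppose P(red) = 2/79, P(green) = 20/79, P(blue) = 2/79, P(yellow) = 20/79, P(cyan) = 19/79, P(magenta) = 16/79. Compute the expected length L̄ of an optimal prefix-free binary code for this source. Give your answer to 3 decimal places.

Repeatedly combine the two least-probable nodes; the expected code length is the sum of the merged weights.
merge 2/79 + 2/79 → 4/79
merge 4/79 + 16/79 → 20/79
merge 19/79 + 20/79 → 39/79
merge 20/79 + 20/79 → 40/79
merge 39/79 + 40/79 → 1
L = 4/79 + 20/79 + 39/79 + 40/79 + 1 = 182/79 ≈ 2.304 bits/symbol.

2.304 bits/symbol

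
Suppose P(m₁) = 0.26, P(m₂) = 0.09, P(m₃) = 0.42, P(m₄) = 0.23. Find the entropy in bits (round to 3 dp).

1.831 bits

H = −Σ pᵢ log₂ pᵢ.
−0.26·log₂(0.26) = 0.5053
−0.09·log₂(0.09) = 0.3127
−0.42·log₂(0.42) = 0.5256
−0.23·log₂(0.23) = 0.4877
Sum ≈ 1.8313 → 1.831 bits.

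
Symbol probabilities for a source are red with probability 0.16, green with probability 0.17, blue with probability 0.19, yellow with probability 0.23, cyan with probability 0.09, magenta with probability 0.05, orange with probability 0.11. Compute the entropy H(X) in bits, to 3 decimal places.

2.680 bits

H = −Σ pᵢ log₂ pᵢ.
−0.16·log₂(0.16) = 0.4230
−0.17·log₂(0.17) = 0.4346
−0.19·log₂(0.19) = 0.4552
−0.23·log₂(0.23) = 0.4877
−0.09·log₂(0.09) = 0.3127
−0.05·log₂(0.05) = 0.2161
−0.11·log₂(0.11) = 0.3503
Sum ≈ 2.6795 → 2.680 bits.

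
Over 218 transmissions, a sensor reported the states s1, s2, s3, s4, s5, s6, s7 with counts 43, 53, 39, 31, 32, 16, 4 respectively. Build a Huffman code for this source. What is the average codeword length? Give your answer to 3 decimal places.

Probabilities are the counts divided by 218.
Repeatedly combine the two least-probable nodes; the expected code length is the sum of the merged weights.
merge 2/109 + 8/109 → 10/109
merge 10/109 + 31/218 → 51/218
merge 16/109 + 39/218 → 71/218
merge 43/218 + 51/218 → 47/109
merge 53/218 + 71/218 → 62/109
merge 47/109 + 62/109 → 1
L = 10/109 + 51/218 + 71/218 + 47/109 + 62/109 + 1 = 289/109 ≈ 2.651 bits/symbol.

2.651 bits/symbol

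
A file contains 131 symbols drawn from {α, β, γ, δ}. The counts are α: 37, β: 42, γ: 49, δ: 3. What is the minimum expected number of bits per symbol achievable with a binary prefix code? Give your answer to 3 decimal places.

Probabilities are the counts divided by 131.
Repeatedly combine the two least-probable nodes; the expected code length is the sum of the merged weights.
merge 3/131 + 37/131 → 40/131
merge 40/131 + 42/131 → 82/131
merge 49/131 + 82/131 → 1
L = 40/131 + 82/131 + 1 = 253/131 ≈ 1.931 bits/symbol.

1.931 bits/symbol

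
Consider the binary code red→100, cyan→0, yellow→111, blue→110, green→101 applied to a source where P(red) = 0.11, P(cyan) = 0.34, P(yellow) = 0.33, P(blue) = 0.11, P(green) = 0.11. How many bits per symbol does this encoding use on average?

L̄ = Σ pᵢ·ℓᵢ = 0.11·3 + 0.34·1 + 0.33·3 + 0.11·3 + 0.11·3 = 2.32 bits/symbol.

2.32 bits/symbol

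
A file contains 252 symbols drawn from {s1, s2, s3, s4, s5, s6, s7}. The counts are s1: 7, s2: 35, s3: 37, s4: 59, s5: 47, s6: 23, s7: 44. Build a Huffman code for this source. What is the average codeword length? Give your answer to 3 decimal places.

2.698 bits/symbol

Probabilities are the counts divided by 252.
Repeatedly combine the two least-probable nodes; the expected code length is the sum of the merged weights.
merge 1/36 + 23/252 → 5/42
merge 5/42 + 5/36 → 65/252
merge 37/252 + 11/63 → 9/28
merge 47/252 + 59/252 → 53/126
merge 65/252 + 9/28 → 73/126
merge 53/126 + 73/126 → 1
L = 5/42 + 65/252 + 9/28 + 53/126 + 73/126 + 1 = 170/63 ≈ 2.698 bits/symbol.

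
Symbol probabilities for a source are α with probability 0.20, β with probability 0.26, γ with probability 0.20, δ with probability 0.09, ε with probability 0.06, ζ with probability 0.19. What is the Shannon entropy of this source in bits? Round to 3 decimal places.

H = −Σ pᵢ log₂ pᵢ.
−0.20·log₂(0.20) = 0.4644
−0.26·log₂(0.26) = 0.5053
−0.20·log₂(0.20) = 0.4644
−0.09·log₂(0.09) = 0.3127
−0.06·log₂(0.06) = 0.2435
−0.19·log₂(0.19) = 0.4552
Sum ≈ 2.4455 → 2.445 bits.

2.445 bits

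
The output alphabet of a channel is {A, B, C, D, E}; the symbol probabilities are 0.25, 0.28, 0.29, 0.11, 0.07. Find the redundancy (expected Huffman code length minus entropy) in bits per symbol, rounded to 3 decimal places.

0.029 bits

Entropy H = −Σ p log₂ p ≈ 2.1510 bits.
Huffman merges: 7/100+11/100→9/50; 9/50+1/4→43/100; 7/25+29/100→57/100; 43/100+57/100→1. L = 109/50 ≈ 2.1800.
L − H = 2.1800 − 2.1510 = 0.029 bits.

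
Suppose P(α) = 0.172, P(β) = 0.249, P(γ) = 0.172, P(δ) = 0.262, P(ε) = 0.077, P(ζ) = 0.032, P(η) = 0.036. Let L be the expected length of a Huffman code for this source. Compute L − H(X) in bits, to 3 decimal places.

Entropy H = −Σ p log₂ p ≈ 2.4957 bits.
Huffman merges: 4/125+9/250→17/250; 17/250+77/1000→29/200; 29/200+43/250→317/1000; 43/250+249/1000→421/1000; 131/500+317/1000→579/1000; 421/1000+579/1000→1. L = 253/100 ≈ 2.5300.
L − H = 2.5300 − 2.4957 = 0.034 bits.

0.034 bits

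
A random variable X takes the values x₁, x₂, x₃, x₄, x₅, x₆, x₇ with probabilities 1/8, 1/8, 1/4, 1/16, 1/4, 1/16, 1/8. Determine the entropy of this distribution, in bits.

2.625 bits

Each probability is a power of 1/2, so log₂(1/p) is an integer.
H = Σ p·log₂(1/p) = 1/8·3 + 1/8·3 + 1/4·2 + 1/16·4 + 1/4·2 + 1/16·4 + 1/8·3 = 2.625 bits.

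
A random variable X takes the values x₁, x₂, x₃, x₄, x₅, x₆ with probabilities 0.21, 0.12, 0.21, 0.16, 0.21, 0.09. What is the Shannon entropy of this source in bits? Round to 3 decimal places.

H = −Σ pᵢ log₂ pᵢ.
−0.21·log₂(0.21) = 0.4728
−0.12·log₂(0.12) = 0.3671
−0.21·log₂(0.21) = 0.4728
−0.16·log₂(0.16) = 0.4230
−0.21·log₂(0.21) = 0.4728
−0.09·log₂(0.09) = 0.3127
Sum ≈ 2.5212 → 2.521 bits.

2.521 bits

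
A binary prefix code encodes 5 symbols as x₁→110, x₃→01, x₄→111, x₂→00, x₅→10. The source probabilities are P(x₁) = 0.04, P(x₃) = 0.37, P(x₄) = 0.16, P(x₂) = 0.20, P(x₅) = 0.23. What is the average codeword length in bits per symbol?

L̄ = Σ pᵢ·ℓᵢ = 0.04·3 + 0.37·2 + 0.16·3 + 0.20·2 + 0.23·2 = 2.2 bits/symbol.

2.2 bits/symbol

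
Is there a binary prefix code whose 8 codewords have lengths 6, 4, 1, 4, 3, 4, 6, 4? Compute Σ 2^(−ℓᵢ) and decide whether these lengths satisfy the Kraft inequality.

0.90625; yes

With common denominator 2^6 = 64: Σ 2^(−ℓᵢ) = 1/64 + 4/64 + 32/64 + 4/64 + 8/64 + 4/64 + 1/64 + 4/64 = 58/64 = 0.90625.
Kraft's inequality requires Σ ≤ 1; here Σ = 0.90625 ≤ 1, so such a prefix code exists.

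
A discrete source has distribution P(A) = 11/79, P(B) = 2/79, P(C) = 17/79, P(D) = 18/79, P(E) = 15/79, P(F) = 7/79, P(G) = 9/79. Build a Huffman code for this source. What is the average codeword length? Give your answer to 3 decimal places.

Repeatedly combine the two least-probable nodes; the expected code length is the sum of the merged weights.
merge 2/79 + 7/79 → 9/79
merge 9/79 + 9/79 → 18/79
merge 11/79 + 15/79 → 26/79
merge 17/79 + 18/79 → 35/79
merge 18/79 + 26/79 → 44/79
merge 35/79 + 44/79 → 1
L = 9/79 + 18/79 + 26/79 + 35/79 + 44/79 + 1 = 211/79 ≈ 2.671 bits/symbol.

2.671 bits/symbol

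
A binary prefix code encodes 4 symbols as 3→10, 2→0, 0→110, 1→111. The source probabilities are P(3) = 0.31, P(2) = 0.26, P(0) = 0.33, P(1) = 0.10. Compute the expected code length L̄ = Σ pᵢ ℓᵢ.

L̄ = Σ pᵢ·ℓᵢ = 0.31·2 + 0.26·1 + 0.33·3 + 0.10·3 = 2.17 bits/symbol.

2.17 bits/symbol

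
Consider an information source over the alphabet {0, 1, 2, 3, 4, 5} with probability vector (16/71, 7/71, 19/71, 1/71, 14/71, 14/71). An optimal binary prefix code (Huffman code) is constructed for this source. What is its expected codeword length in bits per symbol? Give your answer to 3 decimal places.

2.423 bits/symbol

Repeatedly combine the two least-probable nodes; the expected code length is the sum of the merged weights.
merge 1/71 + 7/71 → 8/71
merge 8/71 + 14/71 → 22/71
merge 14/71 + 16/71 → 30/71
merge 19/71 + 22/71 → 41/71
merge 30/71 + 41/71 → 1
L = 8/71 + 22/71 + 30/71 + 41/71 + 1 = 172/71 ≈ 2.423 bits/symbol.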